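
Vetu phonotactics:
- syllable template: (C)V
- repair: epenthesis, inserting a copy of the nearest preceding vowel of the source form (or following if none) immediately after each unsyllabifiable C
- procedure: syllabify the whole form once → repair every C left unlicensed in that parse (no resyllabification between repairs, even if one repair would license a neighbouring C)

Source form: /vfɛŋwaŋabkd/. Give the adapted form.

vɛfɛŋɛwaŋabakada

The consonants /v/, /ŋ/, /b/, /k/, /d/ cannot be parsed into a legal (C)V syllable (no codas are permitted; onsets are limited to one consonant).
Epenthesis after each stranded consonant: /v/ → /vɛ/, /ŋ/ → /ŋɛ/, /b/ → /ba/, /k/ → /ka/, /d/ → /da/.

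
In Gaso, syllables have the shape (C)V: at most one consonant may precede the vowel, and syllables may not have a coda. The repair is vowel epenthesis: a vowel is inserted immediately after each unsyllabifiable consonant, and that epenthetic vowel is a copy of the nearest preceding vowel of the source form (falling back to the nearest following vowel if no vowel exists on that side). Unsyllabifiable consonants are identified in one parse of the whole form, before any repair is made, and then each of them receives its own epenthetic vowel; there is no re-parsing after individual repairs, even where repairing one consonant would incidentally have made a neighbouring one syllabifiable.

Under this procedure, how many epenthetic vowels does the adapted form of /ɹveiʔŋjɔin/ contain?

4

The unsyllabifiable consonants are /ɹ/, /ʔ/, /ŋ/, /n/; each receives one epenthetic vowel.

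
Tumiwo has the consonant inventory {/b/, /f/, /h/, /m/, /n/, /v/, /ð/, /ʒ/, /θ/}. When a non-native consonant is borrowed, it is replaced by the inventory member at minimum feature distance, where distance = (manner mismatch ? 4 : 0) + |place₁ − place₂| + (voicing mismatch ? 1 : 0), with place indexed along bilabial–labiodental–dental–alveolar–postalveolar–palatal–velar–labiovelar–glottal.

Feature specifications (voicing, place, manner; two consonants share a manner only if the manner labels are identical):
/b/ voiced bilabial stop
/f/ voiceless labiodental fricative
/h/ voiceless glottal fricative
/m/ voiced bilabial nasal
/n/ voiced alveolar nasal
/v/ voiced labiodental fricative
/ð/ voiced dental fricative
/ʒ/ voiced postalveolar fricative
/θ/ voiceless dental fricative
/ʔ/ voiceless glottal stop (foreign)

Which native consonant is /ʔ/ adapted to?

/h/ is closest: manner differs (stop→fricative, +4), place distance 0 (glottal→glottal), same voicing; total 4. Next closest is /b/ at distance 9.

h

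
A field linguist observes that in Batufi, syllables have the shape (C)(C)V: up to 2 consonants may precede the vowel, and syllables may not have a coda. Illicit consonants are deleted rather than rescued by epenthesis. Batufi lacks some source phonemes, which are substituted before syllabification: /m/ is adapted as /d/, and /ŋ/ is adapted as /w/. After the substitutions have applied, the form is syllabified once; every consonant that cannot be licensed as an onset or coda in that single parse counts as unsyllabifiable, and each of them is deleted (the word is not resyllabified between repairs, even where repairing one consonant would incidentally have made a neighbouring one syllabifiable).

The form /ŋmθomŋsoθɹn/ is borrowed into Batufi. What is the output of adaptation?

Substitution: /ŋ/ → /w/, /m/ → /d/, giving /wdθodwsoθɹn/.
Syllabifying with onset maximization leaves /w/, /d/, /θ/, /ɹ/, /n/ stranded (no codas are permitted; onsets may contain at most 2 consonants).
Deletion applies to /w/, /d/, /θ/, /ɹ/, /n/.

dθowso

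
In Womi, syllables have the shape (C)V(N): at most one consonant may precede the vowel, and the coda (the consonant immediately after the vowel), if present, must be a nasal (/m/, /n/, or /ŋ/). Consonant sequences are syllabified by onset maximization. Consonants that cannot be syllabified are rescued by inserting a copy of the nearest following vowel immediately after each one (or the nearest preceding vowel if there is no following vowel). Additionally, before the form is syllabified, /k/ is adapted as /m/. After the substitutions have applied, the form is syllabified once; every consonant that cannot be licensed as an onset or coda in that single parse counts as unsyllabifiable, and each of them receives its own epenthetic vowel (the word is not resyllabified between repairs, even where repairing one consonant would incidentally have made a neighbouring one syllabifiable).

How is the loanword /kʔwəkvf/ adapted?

məʔəwəmvəfə

Substitution: /k/ → /m/, giving /mʔwəmvf/.
The consonants /m/, /ʔ/, /v/, /f/ cannot be parsed into a legal (C)V(N) syllable (only a nasal (/m/, /n/, or /ŋ/) is licensed in coda position; onsets are limited to one consonant).
Inserting the epenthetic vowel yields /m/ → /mə/, /ʔ/ → /ʔə/, /v/ → /və/, /f/ → /fə/.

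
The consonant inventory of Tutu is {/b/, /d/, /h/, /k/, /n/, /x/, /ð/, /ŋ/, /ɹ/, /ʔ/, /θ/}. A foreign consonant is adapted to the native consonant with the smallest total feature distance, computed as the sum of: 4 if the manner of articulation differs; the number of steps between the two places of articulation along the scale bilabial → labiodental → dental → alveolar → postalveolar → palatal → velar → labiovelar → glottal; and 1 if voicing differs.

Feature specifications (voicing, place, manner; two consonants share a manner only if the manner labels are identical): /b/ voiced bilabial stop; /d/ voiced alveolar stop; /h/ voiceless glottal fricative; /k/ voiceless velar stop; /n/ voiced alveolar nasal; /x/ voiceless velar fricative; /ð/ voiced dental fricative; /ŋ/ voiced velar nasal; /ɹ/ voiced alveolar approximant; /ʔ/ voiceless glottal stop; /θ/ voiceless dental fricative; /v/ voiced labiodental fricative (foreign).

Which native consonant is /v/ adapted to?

ð

/ð/ is closest: same manner (fricative), place distance 1 (labiodental→dental), same voicing; total 1. Next closest is /θ/ at distance 2.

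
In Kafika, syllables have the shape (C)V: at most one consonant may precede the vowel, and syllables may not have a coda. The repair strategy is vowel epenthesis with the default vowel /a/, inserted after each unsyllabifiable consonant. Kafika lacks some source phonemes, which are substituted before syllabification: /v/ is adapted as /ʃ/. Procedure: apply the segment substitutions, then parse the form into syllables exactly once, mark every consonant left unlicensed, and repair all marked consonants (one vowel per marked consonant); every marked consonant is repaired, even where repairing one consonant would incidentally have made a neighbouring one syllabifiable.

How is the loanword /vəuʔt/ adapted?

ʃəuʔata

Substitution: /v/ → /ʃ/, giving /ʃəuʔt/.
Syllabifying with onset maximization leaves /ʔ/, /t/ stranded (no codas are permitted; onsets are limited to one consonant).
Epenthesis after each stranded consonant: /ʔ/ → /ʔa/, /t/ → /ta/.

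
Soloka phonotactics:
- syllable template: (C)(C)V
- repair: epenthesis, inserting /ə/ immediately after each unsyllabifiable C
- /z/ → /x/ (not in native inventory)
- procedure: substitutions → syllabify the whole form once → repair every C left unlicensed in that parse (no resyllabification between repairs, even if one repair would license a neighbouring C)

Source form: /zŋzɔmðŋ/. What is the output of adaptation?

xəŋxɔməðəŋə

Substitution: /z/ → /x/, giving /xŋxɔmðŋ/.
Under (C)(C)V, the unsyllabifiable consonants are /x/, /m/, /ð/, /ŋ/ (no codas are permitted; onsets may contain at most 2 consonants).
Epenthesis after each stranded consonant: /x/ → /xə/, /m/ → /mə/, /ð/ → /ðə/, /ŋ/ → /ŋə/.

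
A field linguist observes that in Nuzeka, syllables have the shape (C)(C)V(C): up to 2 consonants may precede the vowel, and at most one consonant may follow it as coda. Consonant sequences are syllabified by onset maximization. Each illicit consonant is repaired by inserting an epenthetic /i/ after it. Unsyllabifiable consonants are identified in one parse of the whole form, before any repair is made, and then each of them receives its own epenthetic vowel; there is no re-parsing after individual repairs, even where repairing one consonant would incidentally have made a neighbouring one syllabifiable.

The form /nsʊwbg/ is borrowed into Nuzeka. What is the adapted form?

Syllabifying with onset maximization leaves /b/, /g/ stranded (at most one coda consonant is licensed; onsets may contain at most 2 consonants).
Epenthesis after each stranded consonant: /b/ → /bi/, /g/ → /gi/.

nsʊwbigi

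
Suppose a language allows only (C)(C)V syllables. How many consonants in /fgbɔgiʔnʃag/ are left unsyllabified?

3

Syllabifying with onset maximization leaves /f/, /ʔ/, /g/ stranded (no codas are permitted; onsets may contain at most 2 consonants).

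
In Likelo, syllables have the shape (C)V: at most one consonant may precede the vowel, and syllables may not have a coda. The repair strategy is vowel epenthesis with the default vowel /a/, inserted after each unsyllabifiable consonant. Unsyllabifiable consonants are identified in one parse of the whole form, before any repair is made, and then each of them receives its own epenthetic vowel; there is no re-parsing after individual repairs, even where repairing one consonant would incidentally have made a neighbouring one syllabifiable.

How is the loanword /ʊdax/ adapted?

The consonants /x/ cannot be parsed into a legal (C)V syllable (no codas are permitted; onsets are limited to one consonant).
Epenthesis after each stranded consonant: /x/ → /xa/.

ʊdaxa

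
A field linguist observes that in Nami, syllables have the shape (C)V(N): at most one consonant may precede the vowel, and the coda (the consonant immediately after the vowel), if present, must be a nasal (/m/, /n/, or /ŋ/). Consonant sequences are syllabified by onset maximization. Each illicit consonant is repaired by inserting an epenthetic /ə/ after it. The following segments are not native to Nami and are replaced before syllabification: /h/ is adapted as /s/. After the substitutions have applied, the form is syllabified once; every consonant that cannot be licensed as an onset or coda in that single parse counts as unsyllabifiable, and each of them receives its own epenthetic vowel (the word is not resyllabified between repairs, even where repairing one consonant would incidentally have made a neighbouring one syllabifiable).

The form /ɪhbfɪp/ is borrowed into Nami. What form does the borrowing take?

Substitution: /h/ → /s/, giving /ɪsbfɪp/.
Syllabifying with onset maximization leaves /s/, /b/, /p/ stranded (only a nasal (/m/, /n/, or /ŋ/) is licensed in coda position; onsets are limited to one consonant).
Inserting the epenthetic vowel yields /s/ → /sə/, /b/ → /bə/, /p/ → /pə/.

ɪsəbəfɪpə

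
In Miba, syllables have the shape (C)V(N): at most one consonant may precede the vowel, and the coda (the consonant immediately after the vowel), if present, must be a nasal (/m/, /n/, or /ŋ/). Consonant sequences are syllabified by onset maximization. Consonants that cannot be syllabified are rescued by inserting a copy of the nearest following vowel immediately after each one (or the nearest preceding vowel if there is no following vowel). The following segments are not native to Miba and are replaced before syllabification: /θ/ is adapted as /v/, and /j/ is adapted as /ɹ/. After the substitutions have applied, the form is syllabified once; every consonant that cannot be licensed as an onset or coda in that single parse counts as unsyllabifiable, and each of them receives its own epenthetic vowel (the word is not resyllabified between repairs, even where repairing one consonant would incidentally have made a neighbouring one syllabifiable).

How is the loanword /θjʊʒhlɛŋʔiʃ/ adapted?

Substitution: /θ/ → /v/, /j/ → /ɹ/, giving /vɹʊʒhlɛŋʔiʃ/.
The consonants /v/, /ʒ/, /h/, /ʃ/ cannot be parsed into a legal (C)V(N) syllable (only a nasal (/m/, /n/, or /ŋ/) is licensed in coda position; onsets are limited to one consonant).
Inserting the epenthetic vowel yields /v/ → /vʊ/, /ʒ/ → /ʒɛ/, /h/ → /hɛ/, /ʃ/ → /ʃi/.

vʊɹʊʒɛhɛlɛŋʔiʃi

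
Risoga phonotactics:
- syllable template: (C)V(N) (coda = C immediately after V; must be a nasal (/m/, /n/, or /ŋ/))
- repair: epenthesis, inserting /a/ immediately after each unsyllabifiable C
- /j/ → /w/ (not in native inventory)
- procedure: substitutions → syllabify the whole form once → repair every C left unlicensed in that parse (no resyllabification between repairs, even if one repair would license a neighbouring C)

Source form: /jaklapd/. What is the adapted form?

Substitution: /j/ → /w/, giving /waklapd/.
Under (C)V(N), the unsyllabifiable consonants are /k/, /p/, /d/ (only a nasal (/m/, /n/, or /ŋ/) is licensed in coda position; onsets are limited to one consonant).
Each unlicensed consonant becomes the onset of a new syllable: /k/ → /ka/, /p/ → /pa/, /d/ → /da/.

wakalapada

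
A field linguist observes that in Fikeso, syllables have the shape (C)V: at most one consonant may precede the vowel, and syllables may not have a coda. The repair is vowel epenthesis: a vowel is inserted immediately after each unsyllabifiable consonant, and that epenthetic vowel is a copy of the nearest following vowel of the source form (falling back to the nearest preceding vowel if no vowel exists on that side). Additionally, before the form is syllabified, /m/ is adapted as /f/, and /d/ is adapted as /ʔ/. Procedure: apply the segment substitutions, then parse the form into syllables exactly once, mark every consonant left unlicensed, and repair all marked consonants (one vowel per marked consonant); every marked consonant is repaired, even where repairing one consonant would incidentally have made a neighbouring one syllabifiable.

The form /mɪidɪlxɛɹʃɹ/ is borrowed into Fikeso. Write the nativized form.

Substitution: /m/ → /f/, /d/ → /ʔ/, giving /fɪiʔɪlxɛɹʃɹ/.
Syllabifying with onset maximization leaves /l/, /ɹ/, /ʃ/, /ɹ/ stranded (no codas are permitted; onsets are limited to one consonant).
Each unlicensed consonant becomes the onset of a new syllable: /l/ → /lɛ/, /ɹ/ → /ɹɛ/, /ʃ/ → /ʃɛ/, /ɹ/ → /ɹɛ/.

fɪiʔɪlɛxɛɹɛʃɛɹɛ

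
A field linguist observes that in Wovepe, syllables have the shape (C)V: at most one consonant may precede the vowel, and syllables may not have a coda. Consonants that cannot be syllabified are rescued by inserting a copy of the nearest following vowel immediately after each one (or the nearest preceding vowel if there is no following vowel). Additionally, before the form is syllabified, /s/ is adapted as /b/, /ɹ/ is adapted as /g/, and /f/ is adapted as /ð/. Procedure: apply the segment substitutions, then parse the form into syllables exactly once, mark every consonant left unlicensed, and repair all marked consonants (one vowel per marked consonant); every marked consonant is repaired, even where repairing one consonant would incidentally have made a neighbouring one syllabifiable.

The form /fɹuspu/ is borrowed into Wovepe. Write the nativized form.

Substitution: /f/ → /ð/, /ɹ/ → /g/, /s/ → /b/, giving /ðgubpu/.
Under (C)V, the unsyllabifiable consonants are /ð/, /b/ (no codas are permitted; onsets are limited to one consonant).
Inserting the epenthetic vowel yields /ð/ → /ðu/, /b/ → /bu/.

ðugubupu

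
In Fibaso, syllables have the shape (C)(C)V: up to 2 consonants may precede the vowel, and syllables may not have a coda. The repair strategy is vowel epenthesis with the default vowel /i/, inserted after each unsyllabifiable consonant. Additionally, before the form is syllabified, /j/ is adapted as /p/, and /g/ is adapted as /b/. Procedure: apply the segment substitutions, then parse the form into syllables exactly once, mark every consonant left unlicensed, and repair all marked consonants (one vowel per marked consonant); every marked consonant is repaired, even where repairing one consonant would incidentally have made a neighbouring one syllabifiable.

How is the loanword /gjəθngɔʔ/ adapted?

Substitution: /g/ → /b/, /j/ → /p/, giving /bpəθnbɔʔ/.
Under (C)(C)V, the unsyllabifiable consonants are /θ/, /ʔ/ (no codas are permitted; onsets may contain at most 2 consonants).
Each unlicensed consonant becomes the onset of a new syllable: /θ/ → /θi/, /ʔ/ → /ʔi/.

bpəθinbɔʔi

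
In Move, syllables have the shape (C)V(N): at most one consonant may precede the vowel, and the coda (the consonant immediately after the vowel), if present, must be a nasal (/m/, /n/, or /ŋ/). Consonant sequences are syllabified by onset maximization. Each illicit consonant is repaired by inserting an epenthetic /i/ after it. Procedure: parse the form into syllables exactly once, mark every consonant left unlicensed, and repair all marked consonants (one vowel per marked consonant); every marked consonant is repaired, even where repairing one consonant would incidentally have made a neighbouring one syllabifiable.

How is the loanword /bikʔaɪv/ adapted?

The consonants /k/, /v/ cannot be parsed into a legal (C)V(N) syllable (only a nasal (/m/, /n/, or /ŋ/) is licensed in coda position; onsets are limited to one consonant).
Each unlicensed consonant becomes the onset of a new syllable: /k/ → /ki/, /v/ → /vi/.

bikiʔaɪvi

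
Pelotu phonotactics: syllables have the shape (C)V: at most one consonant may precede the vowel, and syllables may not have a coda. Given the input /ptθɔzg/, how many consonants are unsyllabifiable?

4

The consonants /p/, /t/, /z/, /g/ cannot be parsed into a legal (C)V syllable (no codas are permitted; onsets are limited to one consonant).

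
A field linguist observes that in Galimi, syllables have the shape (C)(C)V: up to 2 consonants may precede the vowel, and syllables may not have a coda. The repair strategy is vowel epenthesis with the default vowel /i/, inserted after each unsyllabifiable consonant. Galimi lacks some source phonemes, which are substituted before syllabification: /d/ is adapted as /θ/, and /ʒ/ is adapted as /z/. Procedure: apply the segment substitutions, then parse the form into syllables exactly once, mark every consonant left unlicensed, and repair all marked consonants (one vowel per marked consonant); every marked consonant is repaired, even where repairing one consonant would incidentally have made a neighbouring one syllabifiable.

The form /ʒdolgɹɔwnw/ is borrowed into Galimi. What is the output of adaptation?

Substitution: /ʒ/ → /z/, /d/ → /θ/, giving /zθolgɹɔwnw/.
The consonants /l/, /w/, /n/, /w/ cannot be parsed into a legal (C)(C)V syllable (no codas are permitted; onsets may contain at most 2 consonants).
Inserting the epenthetic vowel yields /l/ → /li/, /w/ → /wi/, /n/ → /ni/, /w/ → /wi/.

zθoligɹɔwiniwi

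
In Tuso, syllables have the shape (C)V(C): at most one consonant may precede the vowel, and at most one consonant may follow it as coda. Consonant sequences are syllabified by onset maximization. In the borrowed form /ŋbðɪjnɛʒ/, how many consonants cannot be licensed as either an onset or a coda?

2

Syllabifying with onset maximization leaves /ŋ/, /b/ stranded (at most one coda consonant is licensed; onsets are limited to one consonant).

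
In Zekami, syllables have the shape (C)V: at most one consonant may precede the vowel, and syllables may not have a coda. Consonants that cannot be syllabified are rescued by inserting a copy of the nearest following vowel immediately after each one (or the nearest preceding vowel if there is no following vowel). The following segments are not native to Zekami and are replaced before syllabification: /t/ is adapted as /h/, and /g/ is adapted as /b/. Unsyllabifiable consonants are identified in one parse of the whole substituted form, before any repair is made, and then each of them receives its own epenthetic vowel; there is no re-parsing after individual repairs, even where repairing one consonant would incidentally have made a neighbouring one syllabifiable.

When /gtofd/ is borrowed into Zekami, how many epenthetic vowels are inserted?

3

After substitution the input is /bhofd/.
The unsyllabifiable consonants are /b/, /f/, /d/; each receives one epenthetic vowel.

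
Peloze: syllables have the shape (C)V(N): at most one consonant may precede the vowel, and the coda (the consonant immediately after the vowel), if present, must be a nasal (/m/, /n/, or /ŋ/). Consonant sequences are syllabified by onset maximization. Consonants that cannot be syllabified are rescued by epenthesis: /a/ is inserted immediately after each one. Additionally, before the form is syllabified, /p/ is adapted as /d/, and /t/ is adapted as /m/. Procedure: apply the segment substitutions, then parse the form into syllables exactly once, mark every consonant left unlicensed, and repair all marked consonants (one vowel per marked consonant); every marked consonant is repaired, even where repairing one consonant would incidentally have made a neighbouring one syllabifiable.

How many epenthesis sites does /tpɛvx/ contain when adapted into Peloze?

3

After substitution the input is /mdɛvx/.
The unsyllabifiable consonants are /m/, /v/, /x/; each receives one epenthetic vowel.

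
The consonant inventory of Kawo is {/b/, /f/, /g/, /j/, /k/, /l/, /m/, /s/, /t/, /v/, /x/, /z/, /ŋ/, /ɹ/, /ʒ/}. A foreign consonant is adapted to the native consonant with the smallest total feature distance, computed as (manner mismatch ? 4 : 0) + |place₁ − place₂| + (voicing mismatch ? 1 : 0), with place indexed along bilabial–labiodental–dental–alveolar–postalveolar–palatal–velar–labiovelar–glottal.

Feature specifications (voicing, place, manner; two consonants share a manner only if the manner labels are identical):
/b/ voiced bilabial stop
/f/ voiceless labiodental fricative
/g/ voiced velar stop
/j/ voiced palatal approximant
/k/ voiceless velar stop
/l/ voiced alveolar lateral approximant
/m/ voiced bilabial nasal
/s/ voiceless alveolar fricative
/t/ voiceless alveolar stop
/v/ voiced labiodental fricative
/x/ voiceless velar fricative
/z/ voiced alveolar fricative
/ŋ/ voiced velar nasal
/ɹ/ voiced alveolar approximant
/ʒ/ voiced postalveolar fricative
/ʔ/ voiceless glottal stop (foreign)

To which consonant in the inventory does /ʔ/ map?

k

/k/ is closest: same manner (stop), place distance 2 (glottal→velar), same voicing; total 2. Next closest is /g/ at distance 3.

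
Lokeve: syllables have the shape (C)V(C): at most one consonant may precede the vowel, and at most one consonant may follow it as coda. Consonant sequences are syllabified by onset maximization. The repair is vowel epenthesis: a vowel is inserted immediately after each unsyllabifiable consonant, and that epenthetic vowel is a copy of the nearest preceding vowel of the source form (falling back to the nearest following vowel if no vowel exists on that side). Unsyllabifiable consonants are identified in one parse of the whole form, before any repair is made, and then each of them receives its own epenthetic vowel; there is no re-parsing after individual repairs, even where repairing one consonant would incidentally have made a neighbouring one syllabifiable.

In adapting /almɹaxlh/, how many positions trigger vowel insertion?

3

The unsyllabifiable consonants are /m/, /l/, /h/; each receives one epenthetic vowel.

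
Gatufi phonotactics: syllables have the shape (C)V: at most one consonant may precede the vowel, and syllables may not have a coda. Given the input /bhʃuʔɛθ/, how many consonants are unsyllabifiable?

The consonants /b/, /h/, /θ/ cannot be parsed into a legal (C)V syllable (no codas are permitted; onsets are limited to one consonant).

3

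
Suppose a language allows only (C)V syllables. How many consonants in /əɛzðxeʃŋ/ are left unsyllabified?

4

Under (C)V, the unsyllabifiable consonants are /z/, /ð/, /ʃ/, /ŋ/ (no codas are permitted; onsets are limited to one consonant).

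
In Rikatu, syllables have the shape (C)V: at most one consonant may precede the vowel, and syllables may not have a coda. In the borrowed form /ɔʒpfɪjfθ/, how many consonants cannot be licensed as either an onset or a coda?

5

Under (C)V, the unsyllabifiable consonants are /ʒ/, /p/, /j/, /f/, /θ/ (no codas are permitted; onsets are limited to one consonant).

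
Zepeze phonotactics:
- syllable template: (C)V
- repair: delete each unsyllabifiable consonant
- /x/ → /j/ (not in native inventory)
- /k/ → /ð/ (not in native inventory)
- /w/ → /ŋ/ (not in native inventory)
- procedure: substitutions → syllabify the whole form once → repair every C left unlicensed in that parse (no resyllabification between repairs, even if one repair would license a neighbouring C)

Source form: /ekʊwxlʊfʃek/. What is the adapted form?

Substitution: /k/ → /ð/, /w/ → /ŋ/, /x/ → /j/, giving /eðʊŋjlʊfʃeð/.
Syllabifying with onset maximization leaves /ŋ/, /j/, /f/, /ð/ stranded (no codas are permitted; onsets are limited to one consonant).
Deletion applies to /ŋ/, /j/, /f/, /ð/.

eðʊlʊʃe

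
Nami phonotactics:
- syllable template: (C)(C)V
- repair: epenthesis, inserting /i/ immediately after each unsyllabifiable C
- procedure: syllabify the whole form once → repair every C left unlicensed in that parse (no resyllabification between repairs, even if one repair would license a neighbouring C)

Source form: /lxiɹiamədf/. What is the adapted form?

lxiɹiamədifi

The consonants /d/, /f/ cannot be parsed into a legal (C)(C)V syllable (no codas are permitted; onsets may contain at most 2 consonants).
Each unlicensed consonant becomes the onset of a new syllable: /d/ → /di/, /f/ → /fi/.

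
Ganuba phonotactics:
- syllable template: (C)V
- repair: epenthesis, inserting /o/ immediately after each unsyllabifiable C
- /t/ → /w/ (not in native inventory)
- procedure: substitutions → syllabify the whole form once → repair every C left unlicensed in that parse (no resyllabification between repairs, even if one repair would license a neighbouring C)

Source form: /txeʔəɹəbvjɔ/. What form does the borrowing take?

Substitution: /t/ → /w/, giving /wxeʔəɹəbvjɔ/.
Under (C)V, the unsyllabifiable consonants are /w/, /b/, /v/ (no codas are permitted; onsets are limited to one consonant).
Each unlicensed consonant becomes the onset of a new syllable: /w/ → /wo/, /b/ → /bo/, /v/ → /vo/.

woxeʔəɹəbovojɔ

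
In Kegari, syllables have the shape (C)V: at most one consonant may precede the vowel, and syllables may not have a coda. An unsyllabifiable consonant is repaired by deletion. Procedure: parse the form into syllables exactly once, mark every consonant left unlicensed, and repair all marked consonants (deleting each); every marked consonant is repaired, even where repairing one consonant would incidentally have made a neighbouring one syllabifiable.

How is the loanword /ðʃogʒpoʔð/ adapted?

The consonants /ð/, /g/, /ʒ/, /ʔ/, /ð/ cannot be parsed into a legal (C)V syllable (no codas are permitted; onsets are limited to one consonant).
Each unlicensed consonant is deleted: /ð/, /g/, /ʒ/, /ʔ/, /ð/.

ʃopo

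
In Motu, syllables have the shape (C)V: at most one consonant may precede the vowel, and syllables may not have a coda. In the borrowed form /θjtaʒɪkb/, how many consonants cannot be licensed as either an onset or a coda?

Syllabifying with onset maximization leaves /θ/, /j/, /k/, /b/ stranded (no codas are permitted; onsets are limited to one consonant).

4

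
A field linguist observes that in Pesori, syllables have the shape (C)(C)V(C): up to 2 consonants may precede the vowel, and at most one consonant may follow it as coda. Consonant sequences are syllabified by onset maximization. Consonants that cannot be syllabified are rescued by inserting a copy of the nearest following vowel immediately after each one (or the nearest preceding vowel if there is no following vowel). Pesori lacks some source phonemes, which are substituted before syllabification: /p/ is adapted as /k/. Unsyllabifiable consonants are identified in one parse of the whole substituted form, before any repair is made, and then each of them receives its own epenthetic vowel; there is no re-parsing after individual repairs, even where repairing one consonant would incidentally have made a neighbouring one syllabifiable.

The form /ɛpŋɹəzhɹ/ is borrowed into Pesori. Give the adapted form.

Substitution: /p/ → /k/, giving /ɛkŋɹəzhɹ/.
The consonants /h/, /ɹ/ cannot be parsed into a legal (C)(C)V(C) syllable (at most one coda consonant is licensed; onsets may contain at most 2 consonants).
Inserting the epenthetic vowel yields /h/ → /hə/, /ɹ/ → /ɹə/.

ɛkŋɹəzhəɹə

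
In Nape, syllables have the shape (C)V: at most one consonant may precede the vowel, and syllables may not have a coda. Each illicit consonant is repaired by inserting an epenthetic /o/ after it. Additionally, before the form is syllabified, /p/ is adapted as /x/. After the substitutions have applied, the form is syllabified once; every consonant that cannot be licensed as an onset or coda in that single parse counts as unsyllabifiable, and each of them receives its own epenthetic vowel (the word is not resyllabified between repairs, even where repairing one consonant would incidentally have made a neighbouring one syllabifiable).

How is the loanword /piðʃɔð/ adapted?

Substitution: /p/ → /x/, giving /xiðʃɔð/.
Under (C)V, the unsyllabifiable consonants are /ð/, /ð/ (no codas are permitted; onsets are limited to one consonant).
Epenthesis after each stranded consonant: /ð/ → /ðo/, /ð/ → /ðo/.

xiðoʃɔðo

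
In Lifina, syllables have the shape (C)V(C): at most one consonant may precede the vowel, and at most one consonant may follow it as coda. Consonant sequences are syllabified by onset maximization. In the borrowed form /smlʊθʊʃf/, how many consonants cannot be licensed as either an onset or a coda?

3

Syllabifying with onset maximization leaves /s/, /m/, /f/ stranded (at most one coda consonant is licensed; onsets are limited to one consonant).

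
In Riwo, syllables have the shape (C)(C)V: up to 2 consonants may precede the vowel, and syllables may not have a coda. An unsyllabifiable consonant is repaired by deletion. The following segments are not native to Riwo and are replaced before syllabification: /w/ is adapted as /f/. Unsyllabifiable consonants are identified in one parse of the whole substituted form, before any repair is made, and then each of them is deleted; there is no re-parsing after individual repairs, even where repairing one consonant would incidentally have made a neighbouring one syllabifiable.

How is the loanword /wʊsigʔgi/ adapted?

fʊsiʔgi

Substitution: /w/ → /f/, giving /fʊsigʔgi/.
The consonants /g/ cannot be parsed into a legal (C)(C)V syllable (no codas are permitted; onsets may contain at most 2 consonants).
Deletion applies to /g/.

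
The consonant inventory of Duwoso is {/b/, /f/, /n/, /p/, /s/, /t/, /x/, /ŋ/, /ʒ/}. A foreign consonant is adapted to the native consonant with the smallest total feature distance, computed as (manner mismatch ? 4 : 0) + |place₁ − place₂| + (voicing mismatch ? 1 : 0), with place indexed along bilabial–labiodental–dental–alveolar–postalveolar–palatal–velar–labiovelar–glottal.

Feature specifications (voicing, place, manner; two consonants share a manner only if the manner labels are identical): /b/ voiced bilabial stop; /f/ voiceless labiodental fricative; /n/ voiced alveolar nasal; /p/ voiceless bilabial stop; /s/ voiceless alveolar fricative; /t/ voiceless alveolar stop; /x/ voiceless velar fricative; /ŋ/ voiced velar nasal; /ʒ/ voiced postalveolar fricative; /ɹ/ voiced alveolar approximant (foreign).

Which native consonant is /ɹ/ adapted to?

/n/ is closest: manner differs (approximant→nasal, +4), place distance 0 (alveolar→alveolar), same voicing; total 4. Next closest is /s/ at distance 5.

n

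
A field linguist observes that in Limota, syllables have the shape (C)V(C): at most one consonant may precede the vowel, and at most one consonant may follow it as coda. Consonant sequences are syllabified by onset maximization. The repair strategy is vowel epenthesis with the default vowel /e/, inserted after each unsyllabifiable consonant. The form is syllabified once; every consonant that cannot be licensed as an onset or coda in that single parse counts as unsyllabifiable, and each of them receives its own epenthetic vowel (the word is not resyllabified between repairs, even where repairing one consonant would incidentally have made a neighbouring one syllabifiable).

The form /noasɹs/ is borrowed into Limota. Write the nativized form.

noasɹese

Under (C)V(C), the unsyllabifiable consonants are /ɹ/, /s/ (at most one coda consonant is licensed; onsets are limited to one consonant).
Inserting the epenthetic vowel yields /ɹ/ → /ɹe/, /s/ → /se/.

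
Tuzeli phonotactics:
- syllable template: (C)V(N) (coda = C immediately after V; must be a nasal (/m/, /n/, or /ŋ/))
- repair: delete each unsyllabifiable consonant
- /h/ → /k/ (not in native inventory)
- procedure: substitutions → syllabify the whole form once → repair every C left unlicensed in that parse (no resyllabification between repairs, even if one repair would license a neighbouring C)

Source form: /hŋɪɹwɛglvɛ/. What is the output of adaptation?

ŋɪwɛvɛ

Substitution: /h/ → /k/, giving /kŋɪɹwɛglvɛ/.
Under (C)V(N), the unsyllabifiable consonants are /k/, /ɹ/, /g/, /l/ (only a nasal (/m/, /n/, or /ŋ/) is licensed in coda position; onsets are limited to one consonant).
Deletion applies to /k/, /ɹ/, /g/, /l/.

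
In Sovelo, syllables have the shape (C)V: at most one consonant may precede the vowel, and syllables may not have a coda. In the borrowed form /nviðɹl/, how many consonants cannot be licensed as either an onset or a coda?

4

The consonants /n/, /ð/, /ɹ/, /l/ cannot be parsed into a legal (C)V syllable (no codas are permitted; onsets are limited to one consonant).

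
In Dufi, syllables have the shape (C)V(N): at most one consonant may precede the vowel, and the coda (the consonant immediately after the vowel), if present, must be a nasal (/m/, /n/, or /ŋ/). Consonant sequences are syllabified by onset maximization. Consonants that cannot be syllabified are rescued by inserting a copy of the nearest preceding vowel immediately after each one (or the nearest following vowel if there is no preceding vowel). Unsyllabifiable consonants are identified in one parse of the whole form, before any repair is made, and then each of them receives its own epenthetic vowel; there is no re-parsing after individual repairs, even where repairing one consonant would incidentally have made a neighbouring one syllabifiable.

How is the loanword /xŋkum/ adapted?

xuŋukum

Under (C)V(N), the unsyllabifiable consonants are /x/, /ŋ/ (only a nasal (/m/, /n/, or /ŋ/) is licensed in coda position; onsets are limited to one consonant).
Epenthesis after each stranded consonant: /x/ → /xu/, /ŋ/ → /ŋu/.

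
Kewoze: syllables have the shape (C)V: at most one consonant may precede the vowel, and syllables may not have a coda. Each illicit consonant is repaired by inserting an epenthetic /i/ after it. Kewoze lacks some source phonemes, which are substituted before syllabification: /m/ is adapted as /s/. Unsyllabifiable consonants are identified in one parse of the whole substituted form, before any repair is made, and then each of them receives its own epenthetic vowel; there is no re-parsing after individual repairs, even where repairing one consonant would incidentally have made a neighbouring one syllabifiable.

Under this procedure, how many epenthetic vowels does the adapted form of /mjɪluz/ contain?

After substitution the input is /sjɪluz/.
The unsyllabifiable consonants are /s/, /z/; each receives one epenthetic vowel.

2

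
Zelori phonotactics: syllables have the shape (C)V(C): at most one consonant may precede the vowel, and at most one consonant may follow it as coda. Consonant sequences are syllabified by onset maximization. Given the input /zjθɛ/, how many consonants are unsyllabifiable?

Under (C)V(C), the unsyllabifiable consonants are /z/, /j/ (at most one coda consonant is licensed; onsets are limited to one consonant).

2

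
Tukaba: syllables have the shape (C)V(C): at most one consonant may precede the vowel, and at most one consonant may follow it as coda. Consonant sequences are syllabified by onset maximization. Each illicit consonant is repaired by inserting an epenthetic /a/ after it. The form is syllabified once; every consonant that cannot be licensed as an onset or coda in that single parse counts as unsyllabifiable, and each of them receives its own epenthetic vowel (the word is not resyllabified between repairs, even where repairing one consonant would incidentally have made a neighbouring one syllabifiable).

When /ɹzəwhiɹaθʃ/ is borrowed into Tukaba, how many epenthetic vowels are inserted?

2

The unsyllabifiable consonants are /ɹ/, /ʃ/; each receives one epenthetic vowel.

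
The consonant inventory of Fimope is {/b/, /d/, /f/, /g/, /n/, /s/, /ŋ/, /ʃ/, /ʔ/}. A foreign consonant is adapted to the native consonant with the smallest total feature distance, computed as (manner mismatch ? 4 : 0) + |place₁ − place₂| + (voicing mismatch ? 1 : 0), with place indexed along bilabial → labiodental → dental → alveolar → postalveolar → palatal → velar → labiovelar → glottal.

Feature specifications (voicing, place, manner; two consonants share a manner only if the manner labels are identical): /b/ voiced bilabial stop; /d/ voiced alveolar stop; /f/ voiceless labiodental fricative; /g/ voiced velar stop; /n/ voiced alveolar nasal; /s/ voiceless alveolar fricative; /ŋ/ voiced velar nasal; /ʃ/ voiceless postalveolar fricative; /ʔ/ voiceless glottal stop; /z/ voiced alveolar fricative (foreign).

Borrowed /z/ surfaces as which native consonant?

s

/s/ is closest: same manner (fricative), place distance 0 (alveolar→alveolar), voicing differs (+1); total 1. Next closest is /ʃ/ at distance 2.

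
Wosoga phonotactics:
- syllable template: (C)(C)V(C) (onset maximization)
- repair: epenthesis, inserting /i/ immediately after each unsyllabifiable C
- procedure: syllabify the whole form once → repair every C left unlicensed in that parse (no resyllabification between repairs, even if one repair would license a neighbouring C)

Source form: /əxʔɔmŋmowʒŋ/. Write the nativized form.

əxʔɔmŋmowʒiŋi

The consonants /ʒ/, /ŋ/ cannot be parsed into a legal (C)(C)V(C) syllable (at most one coda consonant is licensed; onsets may contain at most 2 consonants).
Epenthesis after each stranded consonant: /ʒ/ → /ʒi/, /ŋ/ → /ŋi/.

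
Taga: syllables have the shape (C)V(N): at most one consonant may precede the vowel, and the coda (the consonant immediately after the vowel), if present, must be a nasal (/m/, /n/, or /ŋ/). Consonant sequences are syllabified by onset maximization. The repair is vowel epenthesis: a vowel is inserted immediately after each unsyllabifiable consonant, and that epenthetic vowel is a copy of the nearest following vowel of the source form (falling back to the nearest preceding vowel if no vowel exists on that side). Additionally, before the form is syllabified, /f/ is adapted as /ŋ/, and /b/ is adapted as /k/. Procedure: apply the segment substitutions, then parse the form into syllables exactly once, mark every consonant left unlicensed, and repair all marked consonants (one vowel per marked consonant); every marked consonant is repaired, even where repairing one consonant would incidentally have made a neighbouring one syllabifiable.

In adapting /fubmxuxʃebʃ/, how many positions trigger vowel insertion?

5

After substitution the input is /ŋukmxuxʃekʃ/.
The unsyllabifiable consonants are /k/, /m/, /x/, /k/, /ʃ/; each receives one epenthetic vowel.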